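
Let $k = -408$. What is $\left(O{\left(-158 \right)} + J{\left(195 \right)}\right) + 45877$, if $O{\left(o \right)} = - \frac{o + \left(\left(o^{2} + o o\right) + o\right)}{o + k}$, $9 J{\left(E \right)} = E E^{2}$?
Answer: $\frac{246164622}{283} \approx 8.6984 \cdot 10^{5}$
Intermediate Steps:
$J{\left(E \right)} = \frac{E^{3}}{9}$ ($J{\left(E \right)} = \frac{E E^{2}}{9} = \frac{E^{3}}{9}$)
$O{\left(o \right)} = - \frac{2 o + 2 o^{2}}{-408 + o}$ ($O{\left(o \right)} = - \frac{o + \left(\left(o^{2} + o o\right) + o\right)}{o - 408} = - \frac{o + \left(\left(o^{2} + o^{2}\right) + o\right)}{-408 + o} = - \frac{o + \left(2 o^{2} + o\right)}{-408 + o} = - \frac{o + \left(o + 2 o^{2}\right)}{-408 + o} = - \frac{2 o + 2 o^{2}}{-408 + o}$)
$\left(O{\left(-158 \right)} + J{\left(195 \right)}\right) + 45877 = \left(\left(-2\right) \left(-158\right) \frac{1}{-408 - 158} \left(1 - 158\right) + \frac{195^{3}}{9}\right) + 45877 = \left(\left(-2\right) \left(-158\right) \frac{1}{-566} \left(-157\right) + \frac{1}{9} \cdot 7414875\right) + 45877 = \left(\left(-2\right) \left(-158\right) \left(- \frac{1}{566}\right) \left(-157\right) + 823875\right) + 45877 = \left(\frac{24806}{283} + 823875\right) + 45877 = \frac{233181431}{283} + 45877 = \frac{246164622}{283}$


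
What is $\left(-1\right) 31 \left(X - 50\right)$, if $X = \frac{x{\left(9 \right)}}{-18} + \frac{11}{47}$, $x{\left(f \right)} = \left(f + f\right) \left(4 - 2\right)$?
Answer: $\frac{75423}{47} \approx 1604.7$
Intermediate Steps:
$x{\left(f \right)} = 4 f$ ($x{\left(f \right)} = 2 f 2 = 4 f$)
$X = - \frac{83}{47}$ ($X = \frac{4 \cdot 9}{-18} + \frac{11}{47} = 36 \left(- \frac{1}{18}\right) + 11 \cdot \frac{1}{47} = -2 + \frac{11}{47} = - \frac{83}{47} \approx -1.766$)
$\left(-1\right) 31 \left(X - 50\right) = \left(-1\right) 31 \left(- \frac{83}{47} - 50\right) = \left(-31\right) \left(- \frac{2433}{47}\right) = \frac{75423}{47}$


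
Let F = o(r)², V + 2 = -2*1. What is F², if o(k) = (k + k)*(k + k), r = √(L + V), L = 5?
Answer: 256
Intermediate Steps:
V = -4 (V = -2 - 2*1 = -2 - 2 = -4)
r = 1 (r = √(5 - 4) = √1 = 1)
o(k) = 4*k² (o(k) = (2*k)*(2*k) = 4*k²)
F = 16 (F = (4*1²)² = (4*1)² = 4² = 16)
F² = 16² = 256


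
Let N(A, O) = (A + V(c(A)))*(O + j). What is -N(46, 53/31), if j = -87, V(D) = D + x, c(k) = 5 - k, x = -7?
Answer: -5288/31 ≈ -170.58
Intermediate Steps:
V(D) = -7 + D (V(D) = D - 7 = -7 + D)
N(A, O) = 174 - 2*O (N(A, O) = (A + (-7 + (5 - A)))*(O - 87) = (A + (-2 - A))*(-87 + O) = -2*(-87 + O) = 174 - 2*O)
-N(46, 53/31) = -(174 - 106/31) = -1*5288/31 = -5288/31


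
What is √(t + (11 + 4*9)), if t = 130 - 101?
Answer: 2*√19 ≈ 8.7178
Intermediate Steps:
t = 29
√(t + (11 + 4*9)) = √(29 + (11 + 4*9)) = √(29 + (11 + 36)) = √(29 + 47) = √76 = 2*√19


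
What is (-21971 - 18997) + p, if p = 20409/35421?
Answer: -483702373/11807 ≈ -40967.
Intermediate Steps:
p = 6803/11807 (p = 20409*(1/35421) = 6803/11807 ≈ 0.57618)
(-21971 - 18997) + p = (-21971 - 18997) + 6803/11807 = -40968 + 6803/11807 = -483702373/11807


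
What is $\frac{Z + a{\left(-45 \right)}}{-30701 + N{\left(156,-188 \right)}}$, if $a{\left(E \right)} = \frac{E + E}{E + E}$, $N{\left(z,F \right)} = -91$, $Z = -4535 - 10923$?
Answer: $\frac{15457}{30792} \approx 0.50198$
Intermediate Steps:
$Z = -15458$
$a{\left(E \right)} = 1$ ($a{\left(E \right)} = \frac{2 E}{2 E} = 2 E \frac{1}{2 E} = 1$)
$\frac{Z + a{\left(-45 \right)}}{-30701 + N{\left(156,-188 \right)}} = \frac{-15458 + 1}{-30701 - 91} = - \frac{15457}{-30792} = \left(-15457\right) \left(- \frac{1}{30792}\right) = \frac{15457}{30792}$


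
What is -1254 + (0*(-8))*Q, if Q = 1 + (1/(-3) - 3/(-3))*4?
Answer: -1254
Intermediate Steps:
Q = 11/3 (Q = 1 + (1*(-⅓) - 3*(-⅓))*4 = 1 + (-⅓ + 1)*4 = 1 + (⅔)*4 = 1 + 8/3 = 11/3 ≈ 3.6667)
-1254 + (0*(-8))*Q = -1254 + (0*(-8))*(11/3) = -1254 + 0*(11/3) = -1254 + 0 = -1254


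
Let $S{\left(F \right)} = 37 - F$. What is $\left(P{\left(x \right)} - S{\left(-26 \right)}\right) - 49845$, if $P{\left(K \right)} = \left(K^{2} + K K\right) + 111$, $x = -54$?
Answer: $-43965$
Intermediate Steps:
$P{\left(K \right)} = 111 + 2 K^{2}$ ($P{\left(K \right)} = \left(K^{2} + K^{2}\right) + 111 = 2 K^{2} + 111 = 111 + 2 K^{2}$)
$\left(P{\left(x \right)} - S{\left(-26 \right)}\right) - 49845 = \left(\left(111 + 2 \left(-54\right)^{2}\right) - \left(37 - -26\right)\right) - 49845 = \left(\left(111 + 2 \cdot 2916\right) - \left(37 + 26\right)\right) - 49845 = \left(\left(111 + 5832\right) - 63\right) - 49845 = \left(5943 - 63\right) - 49845 = 5880 - 49845 = -43965$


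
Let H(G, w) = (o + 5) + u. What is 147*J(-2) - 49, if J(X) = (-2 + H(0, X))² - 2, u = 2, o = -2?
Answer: 980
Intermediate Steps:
H(G, w) = 5 (H(G, w) = (-2 + 5) + 2 = 3 + 2 = 5)
J(X) = 7 (J(X) = (-2 + 5)² - 2 = 3² - 2 = 9 - 2 = 7)
147*J(-2) - 49 = 147*7 - 49 = 1029 - 49 = 980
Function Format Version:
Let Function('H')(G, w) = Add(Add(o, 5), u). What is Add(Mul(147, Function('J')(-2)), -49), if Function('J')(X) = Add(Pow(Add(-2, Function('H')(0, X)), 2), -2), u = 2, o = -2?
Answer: 980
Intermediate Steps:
Function('H')(G, w) = 5 (Function('H')(G, w) = Add(Add(-2, 5), 2) = Add(3, 2) = 5)
Function('J')(X) = 7 (Function('J')(X) = Add(Pow(Add(-2, 5), 2), -2) = Add(Pow(3, 2), -2) = Add(9, -2) = 7)
Add(Mul(147, Function('J')(-2)), -49) = Add(Mul(147, 7), -49) = Add(1029, -49) = 980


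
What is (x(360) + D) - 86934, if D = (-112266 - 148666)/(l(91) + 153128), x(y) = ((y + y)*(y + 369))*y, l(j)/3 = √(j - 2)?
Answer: 4428655251308614582/23448183583 + 782796*√89/23448183583 ≈ 1.8887e+8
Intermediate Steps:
l(j) = 3*√(-2 + j) (l(j) = 3*√(j - 2) = 3*√(-2 + j))
x(y) = 2*y²*(369 + y) (x(y) = ((2*y)*(369 + y))*y = (2*y*(369 + y))*y = 2*y²*(369 + y))
D = -260932/(153128 + 3*√89) (D = (-112266 - 148666)/(3*√(-2 + 91) + 153128) = -260932/(3*√89 + 153128) = -260932/(153128 + 3*√89) ≈ -1.7037)
(x(360) + D) - 86934 = (2*360²*(369 + 360) + (-39955995296/23448183583 + 782796*√89/23448183583)) - 86934 = (2*129600*729 + (-39955995296/23448183583 + 782796*√89/23448183583)) - 86934 = (188956800 + (-39955995296/23448183583 + 782796*√89/23448183583)) - 86934 = (4430693695700219104/23448183583 + 782796*√89/23448183583) - 86934 = 4428655251308614582/23448183583 + 782796*√89/23448183583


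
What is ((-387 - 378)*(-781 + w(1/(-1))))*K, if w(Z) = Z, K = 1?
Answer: 598230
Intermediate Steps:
((-387 - 378)*(-781 + w(1/(-1))))*K = ((-387 - 378)*(-781 + 1/(-1)))*1 = -765*(-781 - 1)*1 = -765*(-782)*1 = 598230*1 = 598230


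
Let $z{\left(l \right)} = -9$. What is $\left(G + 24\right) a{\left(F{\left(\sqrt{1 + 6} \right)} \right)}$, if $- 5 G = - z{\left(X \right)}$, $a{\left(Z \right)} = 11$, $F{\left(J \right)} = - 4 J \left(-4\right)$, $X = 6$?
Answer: $\frac{1221}{5} \approx 244.2$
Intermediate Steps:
$F{\left(J \right)} = 16 J$
$G = - \frac{9}{5}$ ($G = - \frac{\left(-1\right) \left(-9\right)}{5} = \left(- \frac{1}{5}\right) 9 = - \frac{9}{5} \approx -1.8$)
$\left(G + 24\right) a{\left(F{\left(\sqrt{1 + 6} \right)} \right)} = \left(- \frac{9}{5} + 24\right) 11 = \frac{111}{5} \cdot 11 = \frac{1221}{5}$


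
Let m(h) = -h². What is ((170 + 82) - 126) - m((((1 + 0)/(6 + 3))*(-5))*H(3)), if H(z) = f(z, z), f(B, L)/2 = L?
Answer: 1234/9 ≈ 137.11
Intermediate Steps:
f(B, L) = 2*L
H(z) = 2*z
((170 + 82) - 126) - m((((1 + 0)/(6 + 3))*(-5))*H(3)) = ((170 + 82) - 126) - (-1)*((((1 + 0)/(6 + 3))*(-5))*(2*3))² = (252 - 126) - (-1)*(((1/9)*(-5))*6)² = 126 - (-1)*(((1*(⅑))*(-5))*6)² = 126 - (-1)*(((⅑)*(-5))*6)² = 126 - (-1)*(-5/9*6)² = 126 - (-1)*(-10/3)² = 126 - (-1)*100/9 = 126 - 1*(-100/9) = 126 + 100/9 = 1234/9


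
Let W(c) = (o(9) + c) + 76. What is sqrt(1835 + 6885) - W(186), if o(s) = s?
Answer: -271 + 4*sqrt(545) ≈ -177.62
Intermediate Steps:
W(c) = 85 + c (W(c) = (9 + c) + 76 = 85 + c)
sqrt(1835 + 6885) - W(186) = sqrt(1835 + 6885) - (85 + 186) = sqrt(8720) - 1*271 = 4*sqrt(545) - 271 = -271 + 4*sqrt(545)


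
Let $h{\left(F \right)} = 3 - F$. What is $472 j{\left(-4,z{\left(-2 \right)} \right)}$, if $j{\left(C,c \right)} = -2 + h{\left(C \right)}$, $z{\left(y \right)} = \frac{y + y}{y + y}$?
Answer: $2360$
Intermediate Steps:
$z{\left(y \right)} = 1$ ($z{\left(y \right)} = \frac{2 y}{2 y} = 2 y \frac{1}{2 y} = 1$)
$j{\left(C,c \right)} = 1 - C$ ($j{\left(C,c \right)} = -2 - \left(-3 + C\right) = 1 - C$)
$472 j{\left(-4,z{\left(-2 \right)} \right)} = 472 \left(1 - -4\right) = 472 \left(1 + 4\right) = 472 \cdot 5 = 2360$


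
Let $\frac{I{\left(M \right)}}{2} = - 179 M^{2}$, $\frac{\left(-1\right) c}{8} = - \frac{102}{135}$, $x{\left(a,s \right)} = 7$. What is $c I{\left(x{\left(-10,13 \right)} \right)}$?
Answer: $- \frac{4771424}{45} \approx -1.0603 \cdot 10^{5}$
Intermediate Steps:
$c = \frac{272}{45}$ ($c = - 8 \left(- \frac{102}{135}\right) = - 8 \left(\left(-102\right) \frac{1}{135}\right) = \left(-8\right) \left(- \frac{34}{45}\right) = \frac{272}{45} \approx 6.0444$)
$I{\left(M \right)} = - 358 M^{2}$ ($I{\left(M \right)} = 2 \left(- 179 M^{2}\right) = - 358 M^{2}$)
$c I{\left(x{\left(-10,13 \right)} \right)} = \frac{272 \left(- 358 \cdot 7^{2}\right)}{45} = \frac{272 \left(\left(-358\right) 49\right)}{45} = \frac{272}{45} \left(-17542\right) = - \frac{4771424}{45}$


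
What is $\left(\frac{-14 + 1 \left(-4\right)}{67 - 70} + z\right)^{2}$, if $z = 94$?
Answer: $10000$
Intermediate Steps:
$\left(\frac{-14 + 1 \left(-4\right)}{67 - 70} + z\right)^{2} = \left(\frac{-14 + 1 \left(-4\right)}{67 - 70} + 94\right)^{2} = \left(\frac{-14 - 4}{-3} + 94\right)^{2} = \left(\left(-18\right) \left(- \frac{1}{3}\right) + 94\right)^{2} = \left(6 + 94\right)^{2} = 100^{2} = 10000$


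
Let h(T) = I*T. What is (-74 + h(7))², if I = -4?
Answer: 10404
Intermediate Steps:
h(T) = -4*T
(-74 + h(7))² = (-74 - 4*7)² = (-74 - 28)² = (-102)² = 10404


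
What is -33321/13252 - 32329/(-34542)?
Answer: -361275037/228875292 ≈ -1.5785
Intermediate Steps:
-33321/13252 - 32329/(-34542) = -33321*1/13252 - 32329*(-1/34542) = -33321/13252 + 32329/34542 = -361275037/228875292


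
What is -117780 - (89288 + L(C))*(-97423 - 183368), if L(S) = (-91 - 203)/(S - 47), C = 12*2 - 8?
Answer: 777288172422/31 ≈ 2.5074e+10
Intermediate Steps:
C = 16 (C = 24 - 8 = 16)
L(S) = -294/(-47 + S)
-117780 - (89288 + L(C))*(-97423 - 183368) = -117780 - (89288 - 294/(-47 + 16))*(-97423 - 183368) = -117780 - (89288 - 294/(-31))*(-280791) = -117780 - (89288 - 294*(-1/31))*(-280791) = -117780 - (89288 + 294/31)*(-280791) = -117780 - 2768222*(-280791)/31 = -117780 - 1*(-777291823602/31) = -117780 + 777291823602/31 = 777288172422/31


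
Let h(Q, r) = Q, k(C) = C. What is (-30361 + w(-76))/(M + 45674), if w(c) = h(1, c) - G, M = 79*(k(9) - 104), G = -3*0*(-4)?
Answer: -10120/12723 ≈ -0.79541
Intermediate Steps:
G = 0 (G = 0*(-4) = 0)
M = -7505 (M = 79*(9 - 104) = 79*(-95) = -7505)
w(c) = 1 (w(c) = 1 - 1*0 = 1 + 0 = 1)
(-30361 + w(-76))/(M + 45674) = (-30361 + 1)/(-7505 + 45674) = -30360/38169 = -30360*1/38169 = -10120/12723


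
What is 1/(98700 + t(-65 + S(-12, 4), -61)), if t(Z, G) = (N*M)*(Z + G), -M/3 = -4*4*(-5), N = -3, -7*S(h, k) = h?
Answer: 7/64500 ≈ 0.00010853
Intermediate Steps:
S(h, k) = -h/7
M = -240 (M = -3*(-4*4)*(-5) = -(-48)*(-5) = -3*80 = -240)
t(Z, G) = 720*G + 720*Z (t(Z, G) = (-3*(-240))*(Z + G) = 720*(G + Z) = 720*G + 720*Z)
1/(98700 + t(-65 + S(-12, 4), -61)) = 1/(98700 + (720*(-61) + 720*(-65 - 1/7*(-12)))) = 1/(98700 + (-43920 + 720*(-65 + 12/7))) = 1/(98700 + (-43920 + 720*(-443/7))) = 1/(98700 + (-43920 - 318960/7)) = 1/(98700 - 626400/7) = 1/(64500/7) = 7/64500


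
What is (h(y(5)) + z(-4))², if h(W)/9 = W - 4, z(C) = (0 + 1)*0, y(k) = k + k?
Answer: 2916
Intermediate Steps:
y(k) = 2*k
z(C) = 0 (z(C) = 1*0 = 0)
h(W) = -36 + 9*W (h(W) = 9*(W - 4) = 9*(-4 + W) = -36 + 9*W)
(h(y(5)) + z(-4))² = ((-36 + 9*(2*5)) + 0)² = ((-36 + 9*10) + 0)² = ((-36 + 90) + 0)² = (54 + 0)² = 54² = 2916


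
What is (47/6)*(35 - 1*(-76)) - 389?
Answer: 961/2 ≈ 480.50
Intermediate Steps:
(47/6)*(35 - 1*(-76)) - 389 = (47*(1/6))*(35 + 76) - 389 = (47/6)*111 - 389 = 1739/2 - 389 = 961/2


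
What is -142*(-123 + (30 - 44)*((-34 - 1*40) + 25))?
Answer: -79946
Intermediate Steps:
-142*(-123 + (30 - 44)*((-34 - 1*40) + 25)) = -142*(-123 - 14*((-34 - 40) + 25)) = -142*(-123 - 14*(-74 + 25)) = -142*(-123 - 14*(-49)) = -142*(-123 + 686) = -142*563 = -79946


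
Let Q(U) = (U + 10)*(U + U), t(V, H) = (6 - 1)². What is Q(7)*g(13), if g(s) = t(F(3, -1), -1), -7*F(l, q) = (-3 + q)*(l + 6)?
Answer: 5950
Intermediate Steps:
F(l, q) = -(-3 + q)*(6 + l)/7 (F(l, q) = -(-3 + q)*(l + 6)/7 = -(-3 + q)*(6 + l)/7)
t(V, H) = 25 (t(V, H) = 5² = 25)
g(s) = 25
Q(U) = 2*U*(10 + U) (Q(U) = (10 + U)*(2*U) = 2*U*(10 + U))
Q(7)*g(13) = (2*7*(10 + 7))*25 = (2*7*17)*25 = 238*25 = 5950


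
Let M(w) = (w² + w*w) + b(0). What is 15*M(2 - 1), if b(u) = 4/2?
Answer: 60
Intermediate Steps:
b(u) = 2 (b(u) = 4*(½) = 2)
M(w) = 2 + 2*w² (M(w) = (w² + w*w) + 2 = (w² + w²) + 2 = 2*w² + 2 = 2 + 2*w²)
15*M(2 - 1) = 15*(2 + 2*(2 - 1)²) = 15*(2 + 2*1²) = 15*(2 + 2*1) = 15*(2 + 2) = 15*4 = 60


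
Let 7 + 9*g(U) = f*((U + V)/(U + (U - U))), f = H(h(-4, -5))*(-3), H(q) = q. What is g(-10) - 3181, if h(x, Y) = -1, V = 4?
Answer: -143171/45 ≈ -3181.6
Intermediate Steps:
f = 3 (f = -1*(-3) = 3)
g(U) = -7/9 + (4 + U)/(3*U) (g(U) = -7/9 + (3*((U + 4)/(U + (U - U))))/9 = -7/9 + (3*((4 + U)/(U + 0)))/9 = -7/9 + (3*((4 + U)/U))/9 = -7/9 + (3*(4 + U)/U)/9 = -7/9 + (4 + U)/(3*U))
g(-10) - 3181 = (4/9)*(3 - 1*(-10))/(-10) - 3181 = (4/9)*(-1/10)*(3 + 10) - 3181 = (4/9)*(-1/10)*13 - 3181 = -26/45 - 3181 = -143171/45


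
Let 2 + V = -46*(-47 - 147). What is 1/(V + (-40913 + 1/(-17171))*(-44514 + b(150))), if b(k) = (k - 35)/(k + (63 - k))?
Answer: 1081773/1970055239346814 ≈ 5.4911e-10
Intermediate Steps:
b(k) = -5/9 + k/63 (b(k) = (-35 + k)/63 = (-35 + k)*(1/63) = -5/9 + k/63)
V = 8922 (V = -2 - 46*(-47 - 147) = -2 - 46*(-194) = -2 + 8924 = 8922)
1/(V + (-40913 + 1/(-17171))*(-44514 + b(150))) = 1/(8922 + (-40913 + 1/(-17171))*(-44514 + (-5/9 + (1/63)*150))) = 1/(8922 + (-40913 - 1/17171)*(-44514 + (-5/9 + 50/21))) = 1/(8922 - 702517124*(-44514 + 115/63)/17171) = 1/(8922 - 702517124/17171*(-2804267/63)) = 1/(8922 + 1970045587768108/1081773) = 1/(1970055239346814/1081773) = 1081773/1970055239346814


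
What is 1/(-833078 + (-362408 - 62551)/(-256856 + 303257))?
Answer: -15467/12885359079 ≈ -1.2004e-6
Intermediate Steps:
1/(-833078 + (-362408 - 62551)/(-256856 + 303257)) = 1/(-833078 - 424959/46401) = 1/(-833078 - 424959*1/46401) = 1/(-833078 - 141653/15467) = 1/(-12885359079/15467) = -15467/12885359079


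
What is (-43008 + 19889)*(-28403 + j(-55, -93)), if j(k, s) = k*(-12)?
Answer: 641390417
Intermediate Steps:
j(k, s) = -12*k
(-43008 + 19889)*(-28403 + j(-55, -93)) = (-43008 + 19889)*(-28403 - 12*(-55)) = -23119*(-28403 + 660) = -23119*(-27743) = 641390417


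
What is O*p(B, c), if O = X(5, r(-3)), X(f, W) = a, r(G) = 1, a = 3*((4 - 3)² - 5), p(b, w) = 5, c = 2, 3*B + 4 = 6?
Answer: -60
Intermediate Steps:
B = ⅔ (B = -4/3 + (⅓)*6 = -4/3 + 2 = ⅔ ≈ 0.66667)
a = -12 (a = 3*(1² - 5) = 3*(1 - 5) = 3*(-4) = -12)
X(f, W) = -12
O = -12
O*p(B, c) = -12*5 = -60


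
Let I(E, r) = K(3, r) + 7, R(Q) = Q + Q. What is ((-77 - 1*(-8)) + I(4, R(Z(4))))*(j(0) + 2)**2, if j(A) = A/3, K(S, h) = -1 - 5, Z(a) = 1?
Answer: -272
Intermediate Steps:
K(S, h) = -6
R(Q) = 2*Q
I(E, r) = 1 (I(E, r) = -6 + 7 = 1)
j(A) = A/3 (j(A) = A*(1/3) = A/3)
((-77 - 1*(-8)) + I(4, R(Z(4))))*(j(0) + 2)**2 = ((-77 - 1*(-8)) + 1)*((1/3)*0 + 2)**2 = ((-77 + 8) + 1)*(0 + 2)**2 = (-69 + 1)*2**2 = -68*4 = -272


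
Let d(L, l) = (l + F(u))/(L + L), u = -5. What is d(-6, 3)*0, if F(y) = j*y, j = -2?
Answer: 0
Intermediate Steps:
F(y) = -2*y
d(L, l) = (10 + l)/(2*L) (d(L, l) = (l - 2*(-5))/(L + L) = (l + 10)/((2*L)) = (10 + l)*(1/(2*L)) = (10 + l)/(2*L))
d(-6, 3)*0 = ((½)*(10 + 3)/(-6))*0 = ((½)*(-⅙)*13)*0 = -13/12*0 = 0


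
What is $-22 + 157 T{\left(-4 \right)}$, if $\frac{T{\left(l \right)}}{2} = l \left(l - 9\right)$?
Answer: $16306$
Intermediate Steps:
$T{\left(l \right)} = 2 l \left(-9 + l\right)$ ($T{\left(l \right)} = 2 l \left(l - 9\right) = 2 l \left(-9 + l\right)$)
$-22 + 157 T{\left(-4 \right)} = -22 + 157 \cdot 2 \left(-4\right) \left(-9 - 4\right) = -22 + 157 \cdot 2 \left(-4\right) \left(-13\right) = -22 + 157 \cdot 104 = -22 + 16328 = 16306$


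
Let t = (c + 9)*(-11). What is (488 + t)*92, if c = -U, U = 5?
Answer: 40848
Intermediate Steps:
c = -5 (c = -1*5 = -5)
t = -44 (t = (-5 + 9)*(-11) = 4*(-11) = -44)
(488 + t)*92 = (488 - 44)*92 = 444*92 = 40848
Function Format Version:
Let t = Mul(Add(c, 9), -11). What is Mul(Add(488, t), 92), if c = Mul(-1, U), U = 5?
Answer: 40848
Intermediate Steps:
c = -5 (c = Mul(-1, 5) = -5)
t = -44 (t = Mul(Add(-5, 9), -11) = Mul(4, -11) = -44)
Mul(Add(488, t), 92) = Mul(Add(488, -44), 92) = Mul(444, 92) = 40848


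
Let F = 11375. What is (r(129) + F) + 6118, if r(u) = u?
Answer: 17622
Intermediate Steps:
(r(129) + F) + 6118 = (129 + 11375) + 6118 = 11504 + 6118 = 17622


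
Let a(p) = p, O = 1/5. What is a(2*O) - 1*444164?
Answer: -2220818/5 ≈ -4.4416e+5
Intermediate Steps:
O = 1/5 ≈ 0.20000
a(2*O) - 1*444164 = 2*(1/5) - 1*444164 = 2/5 - 444164 = -2220818/5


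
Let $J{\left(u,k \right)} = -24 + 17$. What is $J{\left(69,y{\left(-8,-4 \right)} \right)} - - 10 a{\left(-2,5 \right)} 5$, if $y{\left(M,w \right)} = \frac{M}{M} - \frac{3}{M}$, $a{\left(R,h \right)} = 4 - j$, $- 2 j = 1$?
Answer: $218$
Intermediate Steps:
$j = - \frac{1}{2}$ ($j = \left(- \frac{1}{2}\right) 1 = - \frac{1}{2} \approx -0.5$)
$a{\left(R,h \right)} = \frac{9}{2}$ ($a{\left(R,h \right)} = 4 - - \frac{1}{2} = 4 + \frac{1}{2} = \frac{9}{2}$)
$y{\left(M,w \right)} = 1 - \frac{3}{M}$
$J{\left(u,k \right)} = -7$
$J{\left(69,y{\left(-8,-4 \right)} \right)} - - 10 a{\left(-2,5 \right)} 5 = -7 - \left(-10\right) \frac{9}{2} \cdot 5 = -7 - \left(-45\right) 5 = -7 - -225 = -7 + 225 = 218$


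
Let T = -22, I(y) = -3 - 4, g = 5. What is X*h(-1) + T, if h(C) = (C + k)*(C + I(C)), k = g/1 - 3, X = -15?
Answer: 98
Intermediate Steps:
I(y) = -7
k = 2 (k = 5/1 - 3 = 5*1 - 3 = 5 - 3 = 2)
h(C) = (-7 + C)*(2 + C) (h(C) = (C + 2)*(C - 7) = (2 + C)*(-7 + C) = (-7 + C)*(2 + C))
X*h(-1) + T = -15*(-14 + (-1)² - 5*(-1)) - 22 = -15*(-14 + 1 + 5) - 22 = -15*(-8) - 22 = 120 - 22 = 98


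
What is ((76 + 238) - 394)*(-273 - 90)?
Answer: 29040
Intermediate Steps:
((76 + 238) - 394)*(-273 - 90) = (314 - 394)*(-363) = -80*(-363) = 29040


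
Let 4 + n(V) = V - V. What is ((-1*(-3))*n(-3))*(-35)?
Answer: 420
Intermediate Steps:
n(V) = -4 (n(V) = -4 + (V - V) = -4 + 0 = -4)
((-1*(-3))*n(-3))*(-35) = (-1*(-3)*(-4))*(-35) = (3*(-4))*(-35) = -12*(-35) = 420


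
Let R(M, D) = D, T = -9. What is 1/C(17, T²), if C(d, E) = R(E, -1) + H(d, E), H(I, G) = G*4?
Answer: 1/323 ≈ 0.0030960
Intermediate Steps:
H(I, G) = 4*G
C(d, E) = -1 + 4*E
1/C(17, T²) = 1/(-1 + 4*(-9)²) = 1/(-1 + 4*81) = 1/(-1 + 324) = 1/323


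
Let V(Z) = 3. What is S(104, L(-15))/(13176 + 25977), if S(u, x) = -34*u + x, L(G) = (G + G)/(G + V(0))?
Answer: -7067/78306 ≈ -0.090248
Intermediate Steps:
L(G) = 2*G/(3 + G) (L(G) = (G + G)/(G + 3) = (2*G)/(3 + G) = 2*G/(3 + G))
S(u, x) = x - 34*u
S(104, L(-15))/(13176 + 25977) = (2*(-15)/(3 - 15) - 34*104)/(13176 + 25977) = (2*(-15)/(-12) - 3536)/39153 = (2*(-15)*(-1/12) - 3536)*(1/39153) = (5/2 - 3536)*(1/39153) = -7067/2*1/39153 = -7067/78306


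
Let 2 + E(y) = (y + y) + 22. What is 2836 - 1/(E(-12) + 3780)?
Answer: 10708735/3776 ≈ 2836.0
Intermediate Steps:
E(y) = 20 + 2*y (E(y) = -2 + ((y + y) + 22) = -2 + (2*y + 22) = -2 + (22 + 2*y) = 20 + 2*y)
2836 - 1/(E(-12) + 3780) = 2836 - 1/((20 + 2*(-12)) + 3780) = 2836 - 1/((20 - 24) + 3780) = 2836 - 1/(-4 + 3780) = 2836 - 1/3776 = 10708735/3776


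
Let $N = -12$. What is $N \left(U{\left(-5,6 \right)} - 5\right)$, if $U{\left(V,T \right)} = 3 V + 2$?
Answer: $216$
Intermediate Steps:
$U{\left(V,T \right)} = 2 + 3 V$
$N \left(U{\left(-5,6 \right)} - 5\right) = - 12 \left(\left(2 + 3 \left(-5\right)\right) - 5\right) = - 12 \left(\left(2 - 15\right) - 5\right) = - 12 \left(-13 - 5\right) = \left(-12\right) \left(-18\right) = 216$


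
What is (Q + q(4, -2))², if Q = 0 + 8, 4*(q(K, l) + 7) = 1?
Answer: 25/16 ≈ 1.5625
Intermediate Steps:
q(K, l) = -27/4 (q(K, l) = -7 + (¼)*1 = -7 + ¼ = -27/4)
Q = 8
(Q + q(4, -2))² = (8 - 27/4)² = (5/4)² = 25/16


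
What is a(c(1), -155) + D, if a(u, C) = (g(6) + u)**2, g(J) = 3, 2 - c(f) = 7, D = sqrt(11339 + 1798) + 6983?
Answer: 6987 + sqrt(13137) ≈ 7101.6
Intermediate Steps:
D = 6983 + sqrt(13137) (D = sqrt(13137) + 6983 = 6983 + sqrt(13137) ≈ 7097.6)
c(f) = -5 (c(f) = 2 - 1*7 = 2 - 7 = -5)
a(u, C) = (3 + u)**2
a(c(1), -155) + D = (3 - 5)**2 + (6983 + sqrt(13137)) = (-2)**2 + (6983 + sqrt(13137)) = 4 + (6983 + sqrt(13137)) = 6987 + sqrt(13137)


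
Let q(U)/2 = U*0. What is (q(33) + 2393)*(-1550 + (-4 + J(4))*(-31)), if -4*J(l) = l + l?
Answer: -3264052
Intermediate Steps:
J(l) = -l/2 (J(l) = -(l + l)/4 = -l/2)
q(U) = 0 (q(U) = 2*(U*0) = 2*0 = 0)
(q(33) + 2393)*(-1550 + (-4 + J(4))*(-31)) = (0 + 2393)*(-1550 + (-4 - ½*4)*(-31)) = 2393*(-1550 + (-4 - 2)*(-31)) = 2393*(-1550 - 6*(-31)) = 2393*(-1550 + 186) = 2393*(-1364) = -3264052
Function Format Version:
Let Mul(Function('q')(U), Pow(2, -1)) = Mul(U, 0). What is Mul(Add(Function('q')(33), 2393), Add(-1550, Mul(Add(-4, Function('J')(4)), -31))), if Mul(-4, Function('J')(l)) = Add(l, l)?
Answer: -3264052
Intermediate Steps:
Function('J')(l) = Mul(Rational(-1, 2), l) (Function('J')(l) = Mul(Rational(-1, 4), Add(l, l)) = Mul(Rational(-1, 4), Mul(2, l)) = Mul(Rational(-1, 2), l))
Function('q')(U) = 0 (Function('q')(U) = Mul(2, Mul(U, 0)) = Mul(2, 0) = 0)
Mul(Add(Function('q')(33), 2393), Add(-1550, Mul(Add(-4, Function('J')(4)), -31))) = Mul(Add(0, 2393), Add(-1550, Mul(Add(-4, Mul(Rational(-1, 2), 4)), -31))) = Mul(2393, Add(-1550, Mul(Add(-4, -2), -31))) = Mul(2393, Add(-1550, Mul(-6, -31))) = Mul(2393, Add(-1550, 186)) = Mul(2393, -1364) = -3264052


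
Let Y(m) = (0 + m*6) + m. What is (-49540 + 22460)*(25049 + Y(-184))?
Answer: -643447880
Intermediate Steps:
Y(m) = 7*m (Y(m) = (0 + 6*m) + m = 6*m + m = 7*m)
(-49540 + 22460)*(25049 + Y(-184)) = (-49540 + 22460)*(25049 + 7*(-184)) = -27080*(25049 - 1288) = -27080*23761 = -643447880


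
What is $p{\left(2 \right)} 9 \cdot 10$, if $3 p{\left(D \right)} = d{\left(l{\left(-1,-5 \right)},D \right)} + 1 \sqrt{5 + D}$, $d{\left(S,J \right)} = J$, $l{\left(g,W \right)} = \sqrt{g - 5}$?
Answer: $60 + 30 \sqrt{7} \approx 139.37$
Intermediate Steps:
$l{\left(g,W \right)} = \sqrt{-5 + g}$
$p{\left(D \right)} = \frac{D}{3} + \frac{\sqrt{5 + D}}{3}$ ($p{\left(D \right)} = \frac{D + 1 \sqrt{5 + D}}{3} = \frac{D + \sqrt{5 + D}}{3} = \frac{D}{3} + \frac{\sqrt{5 + D}}{3}$)
$p{\left(2 \right)} 9 \cdot 10 = \left(\frac{1}{3} \cdot 2 + \frac{\sqrt{5 + 2}}{3}\right) 9 \cdot 10 = \left(\frac{2}{3} + \frac{\sqrt{7}}{3}\right) 9 \cdot 10 = \left(6 + 3 \sqrt{7}\right) 10 = 60 + 30 \sqrt{7}$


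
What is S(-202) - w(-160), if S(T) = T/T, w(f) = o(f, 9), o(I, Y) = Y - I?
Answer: -168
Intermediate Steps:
w(f) = 9 - f
S(T) = 1
S(-202) - w(-160) = 1 - (9 - 1*(-160)) = 1 - (9 + 160) = 1 - 1*169 = 1 - 169 = -168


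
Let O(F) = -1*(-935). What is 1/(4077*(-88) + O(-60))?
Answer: -1/357841 ≈ -2.7945e-6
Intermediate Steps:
O(F) = 935
1/(4077*(-88) + O(-60)) = 1/(4077*(-88) + 935) = 1/(-358776 + 935) = 1/(-357841) = -1/357841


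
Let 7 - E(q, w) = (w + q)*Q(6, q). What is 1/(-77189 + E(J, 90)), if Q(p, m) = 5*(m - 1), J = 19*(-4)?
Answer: -1/71792 ≈ -1.3929e-5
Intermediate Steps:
J = -76
Q(p, m) = -5 + 5*m (Q(p, m) = 5*(-1 + m) = -5 + 5*m)
E(q, w) = 7 - (-5 + 5*q)*(q + w) (E(q, w) = 7 - (w + q)*(-5 + 5*q) = 7 - (q + w)*(-5 + 5*q) = 7 - (-5 + 5*q)*(q + w))
1/(-77189 + E(J, 90)) = 1/(-77189 + (7 - 5*(-76)*(-1 - 76) - 5*90*(-1 - 76))) = 1/(-77189 + (7 - 5*(-76)*(-77) - 5*90*(-77))) = 1/(-77189 + (7 - 29260 + 34650)) = 1/(-77189 + 5397) = 1/(-71792) = -1/71792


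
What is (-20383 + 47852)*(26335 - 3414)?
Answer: 629616949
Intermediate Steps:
(-20383 + 47852)*(26335 - 3414) = 27469*22921 = 629616949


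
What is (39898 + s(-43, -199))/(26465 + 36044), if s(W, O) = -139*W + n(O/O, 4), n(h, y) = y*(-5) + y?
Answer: 45859/62509 ≈ 0.73364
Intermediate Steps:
n(h, y) = -4*y (n(h, y) = -5*y + y = -4*y)
s(W, O) = -16 - 139*W (s(W, O) = -139*W - 4*4 = -139*W - 16 = -16 - 139*W)
(39898 + s(-43, -199))/(26465 + 36044) = (39898 + (-16 - 139*(-43)))/(26465 + 36044) = (39898 + (-16 + 5977))/62509 = (39898 + 5961)*(1/62509) = 45859*(1/62509) = 45859/62509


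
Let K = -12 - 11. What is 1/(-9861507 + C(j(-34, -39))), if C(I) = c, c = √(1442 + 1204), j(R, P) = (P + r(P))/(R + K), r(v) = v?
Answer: -365241/3601826678089 - 7*√6/32416440102801 ≈ -1.0140e-7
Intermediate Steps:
K = -23
j(R, P) = 2*P/(-23 + R) (j(R, P) = (P + P)/(R - 23) = (2*P)/(-23 + R) = 2*P/(-23 + R))
c = 21*√6 (c = √2646 = 21*√6 ≈ 51.439)
C(I) = 21*√6
1/(-9861507 + C(j(-34, -39))) = 1/(-9861507 + 21*√6)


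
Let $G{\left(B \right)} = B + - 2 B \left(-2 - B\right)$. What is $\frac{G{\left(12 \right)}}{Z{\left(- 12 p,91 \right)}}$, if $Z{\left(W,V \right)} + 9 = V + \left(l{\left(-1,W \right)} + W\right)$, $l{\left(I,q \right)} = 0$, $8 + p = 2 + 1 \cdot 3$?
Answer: $\frac{174}{59} \approx 2.9492$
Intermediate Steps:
$p = -3$ ($p = -8 + \left(2 + 1 \cdot 3\right) = -8 + \left(2 + 3\right) = -8 + 5 = -3$)
$Z{\left(W,V \right)} = -9 + V + W$ ($Z{\left(W,V \right)} = -9 + \left(V + \left(0 + W\right)\right) = -9 + \left(V + W\right) = -9 + V + W$)
$G{\left(B \right)} = B - 2 B \left(-2 - B\right)$
$\frac{G{\left(12 \right)}}{Z{\left(- 12 p,91 \right)}} = \frac{12 \left(5 + 2 \cdot 12\right)}{-9 + 91 - -36} = \frac{12 \left(5 + 24\right)}{-9 + 91 + 36} = \frac{12 \cdot 29}{118} = 348 \cdot \frac{1}{118} = \frac{174}{59}$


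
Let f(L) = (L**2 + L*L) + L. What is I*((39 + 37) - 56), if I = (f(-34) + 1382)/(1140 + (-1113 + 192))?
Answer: 24400/73 ≈ 334.25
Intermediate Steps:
f(L) = L + 2*L**2 (f(L) = (L**2 + L**2) + L = 2*L**2 + L = L + 2*L**2)
I = 1220/73 (I = (-34*(1 + 2*(-34)) + 1382)/(1140 + (-1113 + 192)) = (-34*(1 - 68) + 1382)/(1140 - 921) = (-34*(-67) + 1382)/219 = (2278 + 1382)*(1/219) = 3660*(1/219) = 1220/73 ≈ 16.712)
I*((39 + 37) - 56) = 1220*((39 + 37) - 56)/73 = 1220*(76 - 56)/73 = (1220/73)*20 = 24400/73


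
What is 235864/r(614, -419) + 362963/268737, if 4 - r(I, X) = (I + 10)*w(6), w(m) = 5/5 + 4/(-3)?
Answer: 15865582981/14243061 ≈ 1113.9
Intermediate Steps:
w(m) = -⅓ (w(m) = 5*(⅕) + 4*(-⅓) = 1 - 4/3 = -⅓)
r(I, X) = 22/3 + I/3 (r(I, X) = 4 - (I + 10)*(-1)/3 = 4 - (10 + I)*(-1)/3 = 4 - (-10/3 - I/3) = 4 + (10/3 + I/3) = 22/3 + I/3)
235864/r(614, -419) + 362963/268737 = 235864/(22/3 + (⅓)*614) + 362963/268737 = 235864/(22/3 + 614/3) + 362963*(1/268737) = 235864/212 + 362963/268737 = 235864*(1/212) + 362963/268737 = 58966/53 + 362963/268737 = 15865582981/14243061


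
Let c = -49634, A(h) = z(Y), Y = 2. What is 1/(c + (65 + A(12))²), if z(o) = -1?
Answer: -1/45538 ≈ -2.1960e-5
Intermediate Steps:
A(h) = -1
1/(c + (65 + A(12))²) = 1/(-49634 + (65 - 1)²) = 1/(-49634 + 64²) = 1/(-49634 + 4096) = 1/(-45538) = -1/45538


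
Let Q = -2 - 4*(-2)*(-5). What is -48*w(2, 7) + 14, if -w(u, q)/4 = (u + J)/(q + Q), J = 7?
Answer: -1238/35 ≈ -35.371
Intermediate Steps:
Q = -42 (Q = -2 + 8*(-5) = -2 - 40 = -42)
w(u, q) = -4*(7 + u)/(-42 + q) (w(u, q) = -4*(u + 7)/(q - 42) = -4*(7 + u)/(-42 + q))
-48*w(2, 7) + 14 = -192*(-7 - 1*2)/(-42 + 7) + 14 = -192*(-7 - 2)/(-35) + 14 = -192*(-1)*(-9)/35 + 14 = -48*36/35 + 14 = -1728/35 + 14 = -1238/35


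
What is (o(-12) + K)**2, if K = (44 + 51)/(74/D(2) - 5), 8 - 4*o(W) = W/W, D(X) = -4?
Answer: 185761/35344 ≈ 5.2558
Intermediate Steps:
o(W) = 7/4 (o(W) = 2 - W/(4*W) = 2 - 1/4*1 = 2 - 1/4 = 7/4)
K = -190/47 (K = (44 + 51)/(74/(-4) - 5) = 95/(74*(-1/4) - 5) = 95/(-37/2 - 5) = 95/(-47/2) = 95*(-2/47) = -190/47 ≈ -4.0426)
(o(-12) + K)**2 = (7/4 - 190/47)**2 = (-431/188)**2 = 185761/35344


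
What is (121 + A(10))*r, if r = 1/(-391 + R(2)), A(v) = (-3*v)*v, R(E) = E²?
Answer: 179/387 ≈ 0.46253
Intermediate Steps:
A(v) = -3*v²
r = -1/387 (r = 1/(-391 + 2²) = 1/(-391 + 4) = 1/(-387) = -1/387 ≈ -0.0025840)
(121 + A(10))*r = (121 - 3*10²)*(-1/387) = (121 - 3*100)*(-1/387) = (121 - 300)*(-1/387) = -179*(-1/387) = 179/387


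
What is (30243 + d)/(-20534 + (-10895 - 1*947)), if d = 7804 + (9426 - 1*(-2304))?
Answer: -49777/32376 ≈ -1.5375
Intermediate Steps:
d = 19534 (d = 7804 + (9426 + 2304) = 7804 + 11730 = 19534)
(30243 + d)/(-20534 + (-10895 - 1*947)) = (30243 + 19534)/(-20534 + (-10895 - 1*947)) = 49777/(-20534 + (-10895 - 947)) = 49777/(-20534 - 11842) = 49777/(-32376) = 49777*(-1/32376) = -49777/32376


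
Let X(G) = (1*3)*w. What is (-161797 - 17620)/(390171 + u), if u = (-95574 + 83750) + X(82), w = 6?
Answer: -179417/378365 ≈ -0.47419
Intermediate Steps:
X(G) = 18 (X(G) = (1*3)*6 = 3*6 = 18)
u = -11806 (u = (-95574 + 83750) + 18 = -11824 + 18 = -11806)
(-161797 - 17620)/(390171 + u) = (-161797 - 17620)/(390171 - 11806) = -179417/378365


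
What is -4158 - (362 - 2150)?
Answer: -2370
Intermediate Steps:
-4158 - (362 - 2150) = -4158 - 1*(-1788) = -4158 + 1788 = -2370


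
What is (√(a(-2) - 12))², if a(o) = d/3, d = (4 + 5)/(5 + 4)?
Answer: -35/3 ≈ -11.667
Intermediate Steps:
d = 1 (d = 9/9 = 9*(⅑) = 1)
a(o) = ⅓ (a(o) = 1/3 = 1*(⅓) = ⅓)
(√(a(-2) - 12))² = (√(⅓ - 12))² = (√(-35/3))² = (I*√105/3)² = -35/3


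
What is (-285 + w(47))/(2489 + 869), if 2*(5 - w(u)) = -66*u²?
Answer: 72617/3358 ≈ 21.625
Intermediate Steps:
w(u) = 5 + 33*u² (w(u) = 5 - (-33)*u² = 5 + 33*u²)
(-285 + w(47))/(2489 + 869) = (-285 + (5 + 33*47²))/(2489 + 869) = (-285 + (5 + 33*2209))/3358 = (-285 + (5 + 72897))*(1/3358) = (-285 + 72902)*(1/3358) = 72617*(1/3358) = 72617/3358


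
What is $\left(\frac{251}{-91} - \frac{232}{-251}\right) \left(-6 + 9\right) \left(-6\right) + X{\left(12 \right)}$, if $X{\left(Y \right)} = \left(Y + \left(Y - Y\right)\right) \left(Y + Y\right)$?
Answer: $\frac{7332210}{22841} \approx 321.01$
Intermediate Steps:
$X{\left(Y \right)} = 2 Y^{2}$ ($X{\left(Y \right)} = \left(Y + 0\right) 2 Y = Y 2 Y = 2 Y^{2}$)
$\left(\frac{251}{-91} - \frac{232}{-251}\right) \left(-6 + 9\right) \left(-6\right) + X{\left(12 \right)} = \left(\frac{251}{-91} - \frac{232}{-251}\right) \left(-6 + 9\right) \left(-6\right) + 2 \cdot 12^{2} = \left(251 \left(- \frac{1}{91}\right) - - \frac{232}{251}\right) 3 \left(-6\right) + 2 \cdot 144 = \left(- \frac{251}{91} + \frac{232}{251}\right) \left(-18\right) + 288 = \left(- \frac{41889}{22841}\right) \left(-18\right) + 288 = \frac{754002}{22841} + 288 = \frac{7332210}{22841}$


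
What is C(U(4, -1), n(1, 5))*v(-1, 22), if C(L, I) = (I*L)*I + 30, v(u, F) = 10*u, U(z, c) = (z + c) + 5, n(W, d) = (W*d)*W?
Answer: -2300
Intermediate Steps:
n(W, d) = d*W**2
U(z, c) = 5 + c + z (U(z, c) = (c + z) + 5 = 5 + c + z)
C(L, I) = 30 + L*I**2 (C(L, I) = L*I**2 + 30 = 30 + L*I**2)
C(U(4, -1), n(1, 5))*v(-1, 22) = (30 + (5 - 1 + 4)*(5*1**2)**2)*(10*(-1)) = (30 + 8*(5*1)**2)*(-10) = (30 + 8*5**2)*(-10) = (30 + 8*25)*(-10) = (30 + 200)*(-10) = 230*(-10) = -2300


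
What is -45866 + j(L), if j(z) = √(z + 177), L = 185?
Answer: -45866 + √362 ≈ -45847.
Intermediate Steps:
j(z) = √(177 + z)
-45866 + j(L) = -45866 + √(177 + 185) = -45866 + √362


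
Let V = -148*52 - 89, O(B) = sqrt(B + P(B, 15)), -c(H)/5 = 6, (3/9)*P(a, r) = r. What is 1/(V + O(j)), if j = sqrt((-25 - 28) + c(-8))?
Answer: -1/(7785 - sqrt(45 + I*sqrt(83))) ≈ -0.00012856 - 1.1167e-8*I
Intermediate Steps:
P(a, r) = 3*r
c(H) = -30 (c(H) = -5*6 = -30)
j = I*sqrt(83) (j = sqrt((-25 - 28) - 30) = sqrt(-53 - 30) = sqrt(-83) = I*sqrt(83) ≈ 9.1104*I)
O(B) = sqrt(45 + B) (O(B) = sqrt(B + 3*15) = sqrt(B + 45) = sqrt(45 + B))
V = -7785 (V = -7696 - 89 = -7785)
1/(V + O(j)) = 1/(-7785 + sqrt(45 + I*sqrt(83)))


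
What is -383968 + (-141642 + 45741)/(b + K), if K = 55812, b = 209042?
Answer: -101695556573/264854 ≈ -3.8397e+5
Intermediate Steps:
-383968 + (-141642 + 45741)/(b + K) = -383968 + (-141642 + 45741)/(209042 + 55812) = -383968 - 95901/264854 = -101695556573/264854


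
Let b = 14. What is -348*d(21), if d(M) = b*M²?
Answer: -2148552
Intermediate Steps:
d(M) = 14*M²
-348*d(21) = -4872*21² = -4872*441 = -348*6174 = -2148552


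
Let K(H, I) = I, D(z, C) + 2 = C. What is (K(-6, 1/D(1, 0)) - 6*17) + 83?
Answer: -39/2 ≈ -19.500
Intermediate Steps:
D(z, C) = -2 + C
(K(-6, 1/D(1, 0)) - 6*17) + 83 = (1/(-2 + 0) - 6*17) + 83 = (1/(-2) - 102) + 83 = (-1/2 - 102) + 83 = -205/2 + 83 = -39/2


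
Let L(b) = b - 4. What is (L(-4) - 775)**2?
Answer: 613089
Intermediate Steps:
L(b) = -4 + b
(L(-4) - 775)**2 = ((-4 - 4) - 775)**2 = (-8 - 775)**2 = (-783)**2 = 613089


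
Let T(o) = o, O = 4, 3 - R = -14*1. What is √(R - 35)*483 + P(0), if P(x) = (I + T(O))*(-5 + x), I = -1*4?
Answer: 1449*I*√2 ≈ 2049.2*I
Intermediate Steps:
R = 17 (R = 3 - (-14) = 3 - 1*(-14) = 3 + 14 = 17)
I = -4
P(x) = 0 (P(x) = (-4 + 4)*(-5 + x) = 0*(-5 + x) = 0)
√(R - 35)*483 + P(0) = √(17 - 35)*483 + 0 = √(-18)*483 + 0 = (3*I*√2)*483 + 0 = 1449*I*√2 + 0 = 1449*I*√2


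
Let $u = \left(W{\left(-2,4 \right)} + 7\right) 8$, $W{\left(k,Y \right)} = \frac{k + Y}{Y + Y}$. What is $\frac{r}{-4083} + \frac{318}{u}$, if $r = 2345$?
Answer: $\frac{581192}{118407} \approx 4.9084$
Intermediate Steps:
$W{\left(k,Y \right)} = \frac{Y + k}{2 Y}$
$u = 58$ ($u = \left(\frac{4 - 2}{2 \cdot 4} + 7\right) 8 = \left(\frac{1}{2} \cdot \frac{1}{4} \cdot 2 + 7\right) 8 = \left(\frac{1}{4} + 7\right) 8 = \frac{29}{4} \cdot 8 = 58$)
$\frac{r}{-4083} + \frac{318}{u} = \frac{2345}{-4083} + \frac{318}{58} = 2345 \left(- \frac{1}{4083}\right) + 318 \cdot \frac{1}{58} = - \frac{2345}{4083} + \frac{159}{29} = \frac{581192}{118407}$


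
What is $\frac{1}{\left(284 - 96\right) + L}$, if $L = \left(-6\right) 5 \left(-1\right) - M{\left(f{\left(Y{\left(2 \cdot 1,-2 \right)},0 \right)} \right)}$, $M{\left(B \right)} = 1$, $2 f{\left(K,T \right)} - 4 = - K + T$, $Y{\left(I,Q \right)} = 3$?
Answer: $\frac{1}{217} \approx 0.0046083$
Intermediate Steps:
$f{\left(K,T \right)} = 2 + \frac{T}{2} - \frac{K}{2}$ ($f{\left(K,T \right)} = 2 + \frac{- K + T}{2} = 2 + \frac{T - K}{2} = 2 - \left(\frac{K}{2} - \frac{T}{2}\right) = 2 + \frac{T}{2} - \frac{K}{2}$)
$L = 29$ ($L = \left(-6\right) 5 \left(-1\right) - 1 = \left(-30\right) \left(-1\right) - 1 = 30 - 1 = 29$)
$\frac{1}{\left(284 - 96\right) + L} = \frac{1}{\left(284 - 96\right) + 29} = \frac{1}{188 + 29} = \frac{1}{217}$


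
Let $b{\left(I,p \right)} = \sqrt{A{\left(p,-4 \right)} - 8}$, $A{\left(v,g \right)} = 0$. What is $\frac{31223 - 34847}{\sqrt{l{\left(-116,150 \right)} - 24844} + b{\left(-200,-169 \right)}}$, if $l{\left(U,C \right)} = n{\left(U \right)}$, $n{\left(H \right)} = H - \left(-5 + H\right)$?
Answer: $\frac{3624 i}{\sqrt{24839} + 2 \sqrt{2}} \approx 22.589 i$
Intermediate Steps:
$n{\left(H \right)} = 5$
$l{\left(U,C \right)} = 5$
$b{\left(I,p \right)} = 2 i \sqrt{2}$ ($b{\left(I,p \right)} = \sqrt{0 - 8} = \sqrt{-8} = 2 i \sqrt{2}$)
$\frac{31223 - 34847}{\sqrt{l{\left(-116,150 \right)} - 24844} + b{\left(-200,-169 \right)}} = \frac{31223 - 34847}{\sqrt{5 - 24844} + 2 i \sqrt{2}} = - \frac{3624}{\sqrt{-24839} + 2 i \sqrt{2}} = - \frac{3624}{i \sqrt{24839} + 2 i \sqrt{2}}$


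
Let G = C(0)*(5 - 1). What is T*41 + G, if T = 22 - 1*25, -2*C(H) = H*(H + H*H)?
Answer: -123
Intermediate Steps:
C(H) = -H*(H + H²)/2 (C(H) = -H*(H + H*H)/2 = -H*(H + H²)/2)
T = -3 (T = 22 - 25 = -3)
G = 0 (G = ((½)*0²*(-1 - 1*0))*(5 - 1) = ((½)*0*(-1 + 0))*4 = ((½)*0*(-1))*4 = 0*4 = 0)
T*41 + G = -3*41 + 0 = -123 + 0 = -123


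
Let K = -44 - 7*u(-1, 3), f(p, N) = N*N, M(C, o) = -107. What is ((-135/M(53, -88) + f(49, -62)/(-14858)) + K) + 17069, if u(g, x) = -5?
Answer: 13561842441/794903 ≈ 17061.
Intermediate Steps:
f(p, N) = N**2
K = -9 (K = -44 - 7*(-5) = -44 + 35 = -9)
((-135/M(53, -88) + f(49, -62)/(-14858)) + K) + 17069 = ((-135/(-107) + (-62)**2/(-14858)) - 9) + 17069 = ((-135*(-1/107) + 3844*(-1/14858)) - 9) + 17069 = ((135/107 - 1922/7429) - 9) + 17069 = (797261/794903 - 9) + 17069 = -6356866/794903 + 17069 = 13561842441/794903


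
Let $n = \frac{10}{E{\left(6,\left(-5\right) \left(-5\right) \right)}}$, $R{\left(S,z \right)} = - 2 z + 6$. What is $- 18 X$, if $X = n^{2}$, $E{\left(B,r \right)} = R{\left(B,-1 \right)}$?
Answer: $- \frac{225}{8} \approx -28.125$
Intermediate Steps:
$R{\left(S,z \right)} = 6 - 2 z$
$E{\left(B,r \right)} = 8$ ($E{\left(B,r \right)} = 6 - -2 = 6 + 2 = 8$)
$n = \frac{5}{4}$ ($n = \frac{10}{8} = 10 \cdot \frac{1}{8} = \frac{5}{4} \approx 1.25$)
$X = \frac{25}{16}$ ($X = \left(\frac{5}{4}\right)^{2} = \frac{25}{16} \approx 1.5625$)
$- 18 X = \left(-18\right) \frac{25}{16} = - \frac{225}{8}$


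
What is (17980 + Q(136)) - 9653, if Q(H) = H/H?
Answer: 8328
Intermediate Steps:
Q(H) = 1
(17980 + Q(136)) - 9653 = (17980 + 1) - 9653 = 17981 - 9653 = 8328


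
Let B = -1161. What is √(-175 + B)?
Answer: 2*I*√334 ≈ 36.551*I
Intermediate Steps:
√(-175 + B) = √(-175 - 1161) = √(-1336) = 2*I*√334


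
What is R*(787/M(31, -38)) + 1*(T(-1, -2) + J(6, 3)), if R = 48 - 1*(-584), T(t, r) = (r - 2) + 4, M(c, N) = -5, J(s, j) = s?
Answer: -497354/5 ≈ -99471.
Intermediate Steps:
T(t, r) = 2 + r (T(t, r) = (-2 + r) + 4 = 2 + r)
R = 632 (R = 48 + 584 = 632)
R*(787/M(31, -38)) + 1*(T(-1, -2) + J(6, 3)) = 632*(787/(-5)) + 1*((2 - 2) + 6) = 632*(787*(-1/5)) + 1*(0 + 6) = 632*(-787/5) + 1*6 = -497384/5 + 6 = -497354/5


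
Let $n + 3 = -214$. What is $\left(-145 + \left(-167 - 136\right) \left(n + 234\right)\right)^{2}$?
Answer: $28047616$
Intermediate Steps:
$n = -217$ ($n = -3 - 214 = -217$)
$\left(-145 + \left(-167 - 136\right) \left(n + 234\right)\right)^{2} = \left(-145 + \left(-167 - 136\right) \left(-217 + 234\right)\right)^{2} = \left(-145 - 5151\right)^{2} = \left(-5296\right)^{2} = 28047616$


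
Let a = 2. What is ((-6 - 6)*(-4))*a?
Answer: 96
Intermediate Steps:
((-6 - 6)*(-4))*a = ((-6 - 6)*(-4))*2 = -12*(-4)*2 = 48*2 = 96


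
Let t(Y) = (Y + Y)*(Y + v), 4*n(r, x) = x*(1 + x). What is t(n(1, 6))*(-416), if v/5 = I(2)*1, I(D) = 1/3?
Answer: -106288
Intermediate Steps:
I(D) = ⅓
n(r, x) = x*(1 + x)/4 (n(r, x) = (x*(1 + x))/4 = x*(1 + x)/4)
v = 5/3 (v = 5*((⅓)*1) = 5*(⅓) = 5/3 ≈ 1.6667)
t(Y) = 2*Y*(5/3 + Y) (t(Y) = (Y + Y)*(Y + 5/3) = (2*Y)*(5/3 + Y) = 2*Y*(5/3 + Y))
t(n(1, 6))*(-416) = (2*((¼)*6*(1 + 6))*(5 + 3*((¼)*6*(1 + 6)))/3)*(-416) = (2*((¼)*6*7)*(5 + 3*((¼)*6*7))/3)*(-416) = ((⅔)*(21/2)*(5 + 3*(21/2)))*(-416) = ((⅔)*(21/2)*(5 + 63/2))*(-416) = ((⅔)*(21/2)*(73/2))*(-416) = (511/2)*(-416) = -106288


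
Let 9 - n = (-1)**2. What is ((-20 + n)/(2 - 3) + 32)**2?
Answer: 1936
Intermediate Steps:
n = 8 (n = 9 - 1*(-1)**2 = 9 - 1*1 = 9 - 1 = 8)
((-20 + n)/(2 - 3) + 32)**2 = ((-20 + 8)/(2 - 3) + 32)**2 = (-12/(-1) + 32)**2 = (-12*(-1) + 32)**2 = (12 + 32)**2 = 44**2 = 1936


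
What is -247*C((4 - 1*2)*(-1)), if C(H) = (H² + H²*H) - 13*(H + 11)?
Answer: 29887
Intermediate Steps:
C(H) = -143 + H² + H³ - 13*H (C(H) = (H² + H³) - 13*(11 + H) = (H² + H³) + (-143 - 13*H) = -143 + H² + H³ - 13*H)
-247*C((4 - 1*2)*(-1)) = -247*(-143 + ((4 - 1*2)*(-1))² + ((4 - 1*2)*(-1))³ - 13*(4 - 1*2)*(-1)) = -247*(-143 + ((4 - 2)*(-1))² + ((4 - 2)*(-1))³ - 13*(4 - 2)*(-1)) = -247*(-143 + (2*(-1))² + (2*(-1))³ - 26*(-1)) = -247*(-143 + (-2)² + (-2)³ - 13*(-2)) = -247*(-143 + 4 - 8 + 26) = -247*(-121) = 29887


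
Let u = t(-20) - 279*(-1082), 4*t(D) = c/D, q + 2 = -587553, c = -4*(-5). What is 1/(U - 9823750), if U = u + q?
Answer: -4/40437709 ≈ -9.8918e-8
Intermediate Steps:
c = 20
q = -587555 (q = -2 - 587553 = -587555)
t(D) = 5/D (t(D) = (20/D)/4 = 5/D)
u = 1207511/4 (u = 5/(-20) - 279*(-1082) = 5*(-1/20) + 301878 = -¼ + 301878 = 1207511/4 ≈ 3.0188e+5)
U = -1142709/4 (U = 1207511/4 - 587555 = -1142709/4 ≈ -2.8568e+5)
1/(U - 9823750) = 1/(-1142709/4 - 9823750) = 1/(-40437709/4) = -4/40437709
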